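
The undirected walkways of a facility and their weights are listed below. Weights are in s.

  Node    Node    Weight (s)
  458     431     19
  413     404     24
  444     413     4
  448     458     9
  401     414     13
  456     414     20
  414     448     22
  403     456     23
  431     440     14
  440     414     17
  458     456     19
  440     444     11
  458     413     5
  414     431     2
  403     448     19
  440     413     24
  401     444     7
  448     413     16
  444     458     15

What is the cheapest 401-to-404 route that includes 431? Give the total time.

Shortest 401→431: 401 → 414 → 431 = 15
Shortest 431→404: 431 → 458 → 413 → 404 = 48
Total via 431: 15 + 48 = 63 s.

63 s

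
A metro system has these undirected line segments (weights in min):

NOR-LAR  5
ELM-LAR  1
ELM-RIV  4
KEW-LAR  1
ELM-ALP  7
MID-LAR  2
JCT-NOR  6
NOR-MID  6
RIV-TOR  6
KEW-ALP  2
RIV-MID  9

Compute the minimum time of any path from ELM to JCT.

Running Dijkstra from ELM:
ELM: 0
LAR: 1  (via ELM)
KEW: 2  (via LAR)
MID: 3  (via LAR)
RIV: 4  (via ELM)
ALP: 4  (via KEW)
NOR: 6  (via LAR)
TOR: 10  (via RIV)
JCT: 12  (via NOR)
Shortest route: ELM–LAR–NOR–JCT = 12 min.

12 min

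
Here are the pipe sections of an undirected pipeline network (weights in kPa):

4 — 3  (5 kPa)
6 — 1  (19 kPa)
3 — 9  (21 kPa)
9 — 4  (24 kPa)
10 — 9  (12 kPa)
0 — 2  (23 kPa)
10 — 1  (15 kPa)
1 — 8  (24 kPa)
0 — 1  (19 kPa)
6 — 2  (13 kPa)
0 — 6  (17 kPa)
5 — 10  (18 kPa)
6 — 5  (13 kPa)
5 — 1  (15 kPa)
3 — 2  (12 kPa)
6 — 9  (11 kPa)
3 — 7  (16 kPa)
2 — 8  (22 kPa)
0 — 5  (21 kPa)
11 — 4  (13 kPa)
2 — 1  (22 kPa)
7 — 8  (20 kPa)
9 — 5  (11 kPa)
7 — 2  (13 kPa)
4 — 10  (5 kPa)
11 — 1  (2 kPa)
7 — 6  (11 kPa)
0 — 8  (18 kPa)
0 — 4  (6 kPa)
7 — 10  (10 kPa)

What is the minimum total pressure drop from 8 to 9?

41 kPa

Running Dijkstra from 8:
8: 0
0: 18  (via 8)
7: 20  (via 8)
2: 22  (via 8)
1: 24  (via 8)
4: 24  (via 0)
11: 26  (via 1)
3: 29  (via 4)
10: 29  (via 4)
6: 31  (via 7)
5: 39  (via 0)
9: 41  (via 10)
Shortest route: 8 → 0 → 4 → 10 → 9 = 41 kPa.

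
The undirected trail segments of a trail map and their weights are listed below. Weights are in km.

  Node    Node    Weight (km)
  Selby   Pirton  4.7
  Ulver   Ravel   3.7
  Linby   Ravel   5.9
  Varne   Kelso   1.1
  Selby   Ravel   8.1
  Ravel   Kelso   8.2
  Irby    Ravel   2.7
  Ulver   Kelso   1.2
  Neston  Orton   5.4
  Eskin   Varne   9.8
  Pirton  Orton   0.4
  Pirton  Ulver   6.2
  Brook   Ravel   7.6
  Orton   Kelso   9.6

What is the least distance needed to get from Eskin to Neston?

24.1 km

Candidate routes:
Eskin - Varne - Kelso - Ulver - Ravel - Selby - Pirton - Orton - Neston: 9.8+1.1+1.2+3.7+8.1+4.7+0.4+5.4 = 34.4
Eskin - Varne - Kelso - Ulver - Pirton - Orton - Neston: 9.8+1.1+1.2+6.2+0.4+5.4 = 24.1
Eskin - Varne - Kelso - Orton - Neston: 9.8+1.1+9.6+5.4 = 25.9
The minimum is 24.1 km via Eskin - Varne - Kelso - Ulver - Pirton - Orton - Neston.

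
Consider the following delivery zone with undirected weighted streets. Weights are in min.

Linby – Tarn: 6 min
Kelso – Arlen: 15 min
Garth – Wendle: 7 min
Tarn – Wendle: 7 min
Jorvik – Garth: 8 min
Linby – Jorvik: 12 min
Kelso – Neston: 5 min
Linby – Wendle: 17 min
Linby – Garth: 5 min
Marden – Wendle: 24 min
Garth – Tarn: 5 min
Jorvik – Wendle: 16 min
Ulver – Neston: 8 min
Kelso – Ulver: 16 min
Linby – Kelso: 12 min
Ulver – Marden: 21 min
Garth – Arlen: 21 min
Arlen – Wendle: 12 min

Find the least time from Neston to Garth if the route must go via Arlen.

39 min

Best Neston to Arlen: Neston → Kelso → Arlen costing 20
Shortest Arlen→Garth: Arlen → Wendle → Garth = 19
Total via Arlen: 20 + 19 = 39 min.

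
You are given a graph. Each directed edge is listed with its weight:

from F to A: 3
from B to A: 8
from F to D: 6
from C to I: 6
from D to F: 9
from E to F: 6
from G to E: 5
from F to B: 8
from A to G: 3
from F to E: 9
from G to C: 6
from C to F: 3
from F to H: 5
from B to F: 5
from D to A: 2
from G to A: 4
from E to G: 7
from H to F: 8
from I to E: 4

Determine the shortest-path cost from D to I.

Enumerating some paths:
D–F–A–G–C–I: 9+3+3+6+6 = 27
D–A–G–C–I: 2+3+6+6 = 17
The minimum is 17 via D–A–G–C–I.

17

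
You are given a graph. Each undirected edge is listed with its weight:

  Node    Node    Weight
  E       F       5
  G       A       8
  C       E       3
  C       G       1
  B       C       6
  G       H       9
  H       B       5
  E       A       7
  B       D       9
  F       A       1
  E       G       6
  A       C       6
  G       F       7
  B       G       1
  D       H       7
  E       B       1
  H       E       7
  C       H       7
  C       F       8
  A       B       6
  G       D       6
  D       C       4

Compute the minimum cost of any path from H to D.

Candidate routes:
H → D: 7 = 7
H → C → D: 7+4 = 11
H → B → G → D: 5+1+6 = 12
H → B → G → C → D: 5+1+1+4 = 11
Cheapest is H → D at 7.

7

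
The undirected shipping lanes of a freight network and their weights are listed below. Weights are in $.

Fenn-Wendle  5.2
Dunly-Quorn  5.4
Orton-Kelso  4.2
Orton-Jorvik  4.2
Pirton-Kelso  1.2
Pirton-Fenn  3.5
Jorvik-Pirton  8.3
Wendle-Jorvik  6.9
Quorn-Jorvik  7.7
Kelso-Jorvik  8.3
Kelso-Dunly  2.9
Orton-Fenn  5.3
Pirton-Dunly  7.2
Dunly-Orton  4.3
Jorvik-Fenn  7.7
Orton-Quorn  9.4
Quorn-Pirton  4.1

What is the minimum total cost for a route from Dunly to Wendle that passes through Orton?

$14.8

Best Dunly to Orton: Dunly → Orton costing 4.3
Best Orton to Wendle: Orton → Fenn → Wendle costing 10.5
Total via Orton: 4.3 + 10.5 = $14.8.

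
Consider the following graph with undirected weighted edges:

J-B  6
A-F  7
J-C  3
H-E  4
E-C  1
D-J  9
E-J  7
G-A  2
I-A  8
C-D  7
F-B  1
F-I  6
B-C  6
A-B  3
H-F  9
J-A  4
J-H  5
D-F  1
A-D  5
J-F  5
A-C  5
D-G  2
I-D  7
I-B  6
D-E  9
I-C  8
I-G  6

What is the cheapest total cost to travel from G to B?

Shortest distances from G:
G: 0
A: 2  (via G)
D: 2  (via G)
F: 3  (via D)
B: 4  (via F)
Shortest route: G–D–F–B = 4.

4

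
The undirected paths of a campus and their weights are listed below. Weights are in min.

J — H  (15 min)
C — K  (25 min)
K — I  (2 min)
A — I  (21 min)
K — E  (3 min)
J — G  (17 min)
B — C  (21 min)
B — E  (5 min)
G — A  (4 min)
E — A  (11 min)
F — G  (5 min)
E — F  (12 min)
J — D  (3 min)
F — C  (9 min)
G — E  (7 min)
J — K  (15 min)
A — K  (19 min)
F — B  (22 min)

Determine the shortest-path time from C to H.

Enumerating some paths:
C → F → G → J → H: 9+5+17+15 = 46
C → F → E → K → J → H: 9+12+3+15+15 = 54
C → F → G → E → K → J → H: 9+5+7+3+15+15 = 54
Cheapest is C → F → G → J → H at 46 min.

46 min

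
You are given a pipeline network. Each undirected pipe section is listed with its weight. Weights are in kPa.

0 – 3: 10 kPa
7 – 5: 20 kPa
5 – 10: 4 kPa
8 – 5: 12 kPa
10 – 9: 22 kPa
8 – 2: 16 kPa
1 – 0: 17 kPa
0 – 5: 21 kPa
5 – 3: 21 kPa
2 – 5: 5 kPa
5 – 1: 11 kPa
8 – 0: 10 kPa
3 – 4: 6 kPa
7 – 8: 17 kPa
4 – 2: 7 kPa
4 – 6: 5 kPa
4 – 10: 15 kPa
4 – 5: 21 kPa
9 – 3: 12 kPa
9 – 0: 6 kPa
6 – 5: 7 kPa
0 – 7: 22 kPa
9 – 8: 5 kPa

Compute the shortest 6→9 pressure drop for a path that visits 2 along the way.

33 kPa

Shortest 6→2: 6 → 4 → 2 = 12
Shortest 2→9: 2 → 8 → 9 = 21
Total via 2: 12 + 21 = 33 kPa.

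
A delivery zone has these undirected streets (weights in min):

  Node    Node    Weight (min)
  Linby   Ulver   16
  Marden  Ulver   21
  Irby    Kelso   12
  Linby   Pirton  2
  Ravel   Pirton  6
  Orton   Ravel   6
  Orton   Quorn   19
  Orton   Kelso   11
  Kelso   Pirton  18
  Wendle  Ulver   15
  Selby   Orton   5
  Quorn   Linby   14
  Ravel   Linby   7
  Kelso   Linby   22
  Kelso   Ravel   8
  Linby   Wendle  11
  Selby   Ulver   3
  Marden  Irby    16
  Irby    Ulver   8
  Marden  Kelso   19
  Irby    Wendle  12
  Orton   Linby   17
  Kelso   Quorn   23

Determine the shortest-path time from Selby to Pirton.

Settle nodes by increasing distance from Selby:
Selby: 0
Ulver: 3  (via Selby)
Orton: 5  (via Selby)
Irby: 11  (via Ulver)
Ravel: 11  (via Orton)
Kelso: 16  (via Orton)
Pirton: 17  (via Ravel)
Shortest route: Selby–Orton–Ravel–Pirton = 17 min.

17 min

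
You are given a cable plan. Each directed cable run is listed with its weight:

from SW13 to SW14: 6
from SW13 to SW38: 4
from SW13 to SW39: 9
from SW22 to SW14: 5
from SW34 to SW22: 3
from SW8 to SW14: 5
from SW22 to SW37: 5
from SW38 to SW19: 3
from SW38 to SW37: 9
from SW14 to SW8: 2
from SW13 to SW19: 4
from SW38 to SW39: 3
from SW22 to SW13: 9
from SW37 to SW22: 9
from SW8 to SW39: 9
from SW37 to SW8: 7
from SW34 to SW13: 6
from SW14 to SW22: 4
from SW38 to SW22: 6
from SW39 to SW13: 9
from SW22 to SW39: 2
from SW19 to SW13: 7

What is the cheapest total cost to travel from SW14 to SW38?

Compare a few routes:
SW14–SW22–SW13–SW38: 4+9+4 = 17
SW14–SW22–SW39–SW13–SW38: 4+2+9+4 = 19
The minimum is 17 via SW14–SW22–SW13–SW38.

17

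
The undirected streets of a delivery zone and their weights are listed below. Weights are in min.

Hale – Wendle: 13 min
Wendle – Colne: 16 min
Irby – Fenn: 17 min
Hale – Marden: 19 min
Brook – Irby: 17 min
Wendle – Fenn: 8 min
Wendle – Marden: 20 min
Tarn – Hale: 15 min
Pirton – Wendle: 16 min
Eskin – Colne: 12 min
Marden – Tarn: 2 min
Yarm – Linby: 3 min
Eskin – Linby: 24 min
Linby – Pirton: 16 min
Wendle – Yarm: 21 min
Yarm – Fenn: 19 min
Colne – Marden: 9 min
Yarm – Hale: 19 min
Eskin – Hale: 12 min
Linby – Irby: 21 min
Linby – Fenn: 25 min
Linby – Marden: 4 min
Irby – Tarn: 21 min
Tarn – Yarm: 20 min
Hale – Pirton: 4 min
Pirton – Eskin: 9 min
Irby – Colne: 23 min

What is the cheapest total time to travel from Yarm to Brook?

Settle nodes by increasing distance from Yarm:
Yarm: 0
Linby: 3  (via Yarm)
Marden: 7  (via Linby)
Tarn: 9  (via Marden)
Colne: 16  (via Marden)
Pirton: 19  (via Linby)
Fenn: 19  (via Yarm)
Hale: 19  (via Yarm)
Wendle: 21  (via Yarm)
Irby: 24  (via Linby)
Eskin: 27  (via Linby)
Brook: 41  (via Irby)
Shortest route: Yarm → Linby → Irby → Brook = 41 min.

41 min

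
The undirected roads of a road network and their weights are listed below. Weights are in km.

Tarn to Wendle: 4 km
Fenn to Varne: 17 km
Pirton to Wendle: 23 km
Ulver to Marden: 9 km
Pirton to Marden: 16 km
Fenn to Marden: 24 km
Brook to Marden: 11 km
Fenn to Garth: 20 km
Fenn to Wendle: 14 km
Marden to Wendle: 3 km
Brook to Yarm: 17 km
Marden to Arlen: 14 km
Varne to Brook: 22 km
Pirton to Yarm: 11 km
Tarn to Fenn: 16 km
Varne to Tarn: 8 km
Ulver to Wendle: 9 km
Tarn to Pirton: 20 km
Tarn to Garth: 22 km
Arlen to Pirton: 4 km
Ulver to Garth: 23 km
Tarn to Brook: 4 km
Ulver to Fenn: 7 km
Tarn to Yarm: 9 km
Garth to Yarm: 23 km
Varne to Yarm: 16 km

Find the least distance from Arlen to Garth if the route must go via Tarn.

Best Arlen to Tarn: Arlen → Marden → Wendle → Tarn costing 21
Best Tarn to Garth: Tarn → Garth costing 22
Total via Tarn: 21 + 22 = 43 km.

43 km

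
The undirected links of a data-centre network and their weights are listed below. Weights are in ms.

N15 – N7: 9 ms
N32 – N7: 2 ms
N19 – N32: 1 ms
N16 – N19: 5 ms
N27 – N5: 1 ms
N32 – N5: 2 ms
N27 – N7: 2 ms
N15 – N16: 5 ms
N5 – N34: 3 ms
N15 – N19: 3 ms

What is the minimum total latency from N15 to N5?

Shortest distances from N15:
N15: 0
N19: 3  (via N15)
N32: 4  (via N19)
N16: 5  (via N15)
N7: 6  (via N32)
N5: 6  (via N32)
Shortest route: N15–N19–N32–N5 = 6 ms.

6 ms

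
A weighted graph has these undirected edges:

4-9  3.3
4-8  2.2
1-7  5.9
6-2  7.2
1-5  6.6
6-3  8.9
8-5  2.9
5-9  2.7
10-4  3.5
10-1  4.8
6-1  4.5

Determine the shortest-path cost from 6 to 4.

12.8

Candidate routes:
6 → 1 → 10 → 4: 4.5+4.8+3.5 = 12.8
6 → 1 → 5 → 8 → 4: 4.5+6.6+2.9+2.2 = 16.2
The minimum is 12.8 via 6 → 1 → 10 → 4.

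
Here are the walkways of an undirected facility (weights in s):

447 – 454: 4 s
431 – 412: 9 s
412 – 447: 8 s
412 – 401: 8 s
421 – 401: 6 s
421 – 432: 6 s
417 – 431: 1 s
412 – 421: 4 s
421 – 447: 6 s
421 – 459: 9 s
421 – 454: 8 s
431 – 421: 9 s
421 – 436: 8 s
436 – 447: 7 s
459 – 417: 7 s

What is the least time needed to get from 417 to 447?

16 s

Enumerating some paths:
417 - 431 - 421 - 447: 1+9+6 = 16
417 - 431 - 412 - 447: 1+9+8 = 18
Cheapest is 417 - 431 - 421 - 447 at 16 s.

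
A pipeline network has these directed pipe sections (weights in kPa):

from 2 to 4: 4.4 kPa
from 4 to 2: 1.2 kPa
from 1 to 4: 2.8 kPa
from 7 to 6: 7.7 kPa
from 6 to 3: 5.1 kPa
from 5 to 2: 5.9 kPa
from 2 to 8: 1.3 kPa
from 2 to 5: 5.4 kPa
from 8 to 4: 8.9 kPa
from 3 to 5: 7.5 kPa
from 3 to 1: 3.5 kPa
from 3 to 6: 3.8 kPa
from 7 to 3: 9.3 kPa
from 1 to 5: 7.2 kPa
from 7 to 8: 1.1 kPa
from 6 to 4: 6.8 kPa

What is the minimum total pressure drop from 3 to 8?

8.8 kPa

Running Dijkstra from 3:
3: 0
1: 3.5  (via 3)
6: 3.8  (via 3)
4: 6.3  (via 1)
2: 7.5  (via 4)
5: 7.5  (via 3)
8: 8.8  (via 2)
Shortest route: 3–1–4–2–8 = 8.8 kPa.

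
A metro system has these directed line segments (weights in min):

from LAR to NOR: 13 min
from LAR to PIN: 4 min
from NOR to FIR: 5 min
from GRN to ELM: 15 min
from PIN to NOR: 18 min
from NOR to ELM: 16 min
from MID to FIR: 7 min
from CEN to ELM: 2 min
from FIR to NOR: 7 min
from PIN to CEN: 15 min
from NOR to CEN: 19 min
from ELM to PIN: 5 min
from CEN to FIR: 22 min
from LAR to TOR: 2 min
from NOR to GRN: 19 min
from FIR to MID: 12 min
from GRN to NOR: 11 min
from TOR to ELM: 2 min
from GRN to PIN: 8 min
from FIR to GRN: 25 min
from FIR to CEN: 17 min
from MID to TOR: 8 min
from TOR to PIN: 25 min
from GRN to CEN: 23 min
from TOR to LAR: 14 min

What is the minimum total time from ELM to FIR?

28 min

Candidate routes:
ELM → PIN → NOR → FIR: 5+18+5 = 28
ELM → PIN → NOR → CEN → FIR: 5+18+19+22 = 64
ELM → PIN → CEN → FIR: 5+15+22 = 42
The minimum is 28 min via ELM → PIN → NOR → FIR.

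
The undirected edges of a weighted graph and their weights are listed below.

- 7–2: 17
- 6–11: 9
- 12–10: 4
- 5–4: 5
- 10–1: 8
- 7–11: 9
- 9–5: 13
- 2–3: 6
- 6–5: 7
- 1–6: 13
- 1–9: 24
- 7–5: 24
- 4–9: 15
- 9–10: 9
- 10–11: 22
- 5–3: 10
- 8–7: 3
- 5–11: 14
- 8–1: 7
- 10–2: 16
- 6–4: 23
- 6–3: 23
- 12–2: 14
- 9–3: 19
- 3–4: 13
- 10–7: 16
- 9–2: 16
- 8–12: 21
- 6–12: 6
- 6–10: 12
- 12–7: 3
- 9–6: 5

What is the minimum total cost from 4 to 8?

Running Dijkstra from 4:
4: 0
5: 5  (via 4)
6: 12  (via 5)
3: 13  (via 4)
9: 15  (via 4)
12: 18  (via 6)
2: 19  (via 3)
11: 19  (via 5)
7: 21  (via 12)
10: 22  (via 12)
8: 24  (via 7)
Shortest route: 4–5–6–12–7–8 = 24.

24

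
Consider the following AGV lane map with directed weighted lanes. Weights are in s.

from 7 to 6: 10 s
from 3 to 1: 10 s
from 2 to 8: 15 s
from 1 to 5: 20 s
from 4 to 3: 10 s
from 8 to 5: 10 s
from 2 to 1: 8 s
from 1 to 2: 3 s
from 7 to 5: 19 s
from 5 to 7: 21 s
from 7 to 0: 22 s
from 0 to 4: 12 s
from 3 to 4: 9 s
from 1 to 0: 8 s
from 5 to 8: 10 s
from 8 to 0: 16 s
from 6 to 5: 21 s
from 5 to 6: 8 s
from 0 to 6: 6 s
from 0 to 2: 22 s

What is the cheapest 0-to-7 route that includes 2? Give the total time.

Shortest 0→2: 0–2 = 22
Shortest 2→7: 2–8–5–7 = 46
Total via 2: 22 + 46 = 68 s.

68 s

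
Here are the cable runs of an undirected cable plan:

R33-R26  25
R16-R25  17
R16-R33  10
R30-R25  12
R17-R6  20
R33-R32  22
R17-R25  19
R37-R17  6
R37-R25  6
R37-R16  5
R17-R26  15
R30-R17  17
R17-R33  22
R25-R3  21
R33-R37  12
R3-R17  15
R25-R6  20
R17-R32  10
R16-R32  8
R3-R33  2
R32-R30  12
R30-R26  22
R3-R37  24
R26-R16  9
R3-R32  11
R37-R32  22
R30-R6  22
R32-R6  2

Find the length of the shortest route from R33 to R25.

18

Candidate routes:
R33–R37–R25: 12+6 = 18
R33–R16–R37–R25: 10+5+6 = 21
Cheapest is R33–R37–R25 at 18.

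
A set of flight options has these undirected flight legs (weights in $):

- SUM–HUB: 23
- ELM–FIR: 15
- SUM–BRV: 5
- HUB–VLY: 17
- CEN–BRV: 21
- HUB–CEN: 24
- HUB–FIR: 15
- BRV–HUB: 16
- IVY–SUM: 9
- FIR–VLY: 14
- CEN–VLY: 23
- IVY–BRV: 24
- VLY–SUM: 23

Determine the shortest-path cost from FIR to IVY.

$45

Settle nodes by increasing distance from FIR:
FIR: 0
VLY: 14  (via FIR)
ELM: 15  (via FIR)
HUB: 15  (via FIR)
BRV: 31  (via HUB)
SUM: 36  (via BRV)
CEN: 37  (via VLY)
IVY: 45  (via SUM)
Shortest route: FIR–HUB–BRV–SUM–IVY = $45.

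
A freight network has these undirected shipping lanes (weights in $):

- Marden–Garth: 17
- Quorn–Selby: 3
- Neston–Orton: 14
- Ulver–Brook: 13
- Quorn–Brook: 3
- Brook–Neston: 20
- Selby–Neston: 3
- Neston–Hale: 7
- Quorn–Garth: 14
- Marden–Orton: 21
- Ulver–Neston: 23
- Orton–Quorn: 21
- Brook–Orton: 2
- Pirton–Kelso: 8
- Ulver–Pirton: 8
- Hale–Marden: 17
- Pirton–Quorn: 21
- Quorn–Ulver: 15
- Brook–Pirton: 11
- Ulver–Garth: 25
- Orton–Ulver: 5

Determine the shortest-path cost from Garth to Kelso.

Settle nodes by increasing distance from Garth:
Garth: 0
Quorn: 14  (via Garth)
Marden: 17  (via Garth)
Selby: 17  (via Quorn)
Brook: 17  (via Quorn)
Orton: 19  (via Brook)
Neston: 20  (via Selby)
Ulver: 24  (via Orton)
Hale: 27  (via Neston)
Pirton: 28  (via Brook)
Kelso: 36  (via Pirton)
Shortest route: Garth–Quorn–Brook–Pirton–Kelso = $36.

$36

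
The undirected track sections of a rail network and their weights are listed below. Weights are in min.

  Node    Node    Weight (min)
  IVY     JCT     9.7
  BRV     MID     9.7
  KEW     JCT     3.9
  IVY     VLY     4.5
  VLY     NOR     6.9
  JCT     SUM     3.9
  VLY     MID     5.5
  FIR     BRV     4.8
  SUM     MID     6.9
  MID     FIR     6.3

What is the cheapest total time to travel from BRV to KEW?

24.4 min

Compare a few routes:
BRV → MID → SUM → JCT → KEW: 9.7+6.9+3.9+3.9 = 24.4
BRV → FIR → MID → SUM → JCT → KEW: 4.8+6.3+6.9+3.9+3.9 = 25.8
The minimum is 24.4 min via BRV → MID → SUM → JCT → KEW.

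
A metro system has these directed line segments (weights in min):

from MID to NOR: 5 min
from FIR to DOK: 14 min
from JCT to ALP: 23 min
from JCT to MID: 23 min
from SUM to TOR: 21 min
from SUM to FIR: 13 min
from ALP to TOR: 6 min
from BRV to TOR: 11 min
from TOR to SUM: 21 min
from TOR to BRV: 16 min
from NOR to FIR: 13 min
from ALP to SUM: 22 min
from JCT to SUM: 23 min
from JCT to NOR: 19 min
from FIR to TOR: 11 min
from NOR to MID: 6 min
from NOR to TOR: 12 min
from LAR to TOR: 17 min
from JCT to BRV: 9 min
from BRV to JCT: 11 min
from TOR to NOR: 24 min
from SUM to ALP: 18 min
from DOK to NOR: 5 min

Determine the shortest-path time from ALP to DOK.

49 min

Compare a few routes:
ALP - TOR - NOR - FIR - DOK: 6+24+13+14 = 57
ALP - SUM - FIR - DOK: 22+13+14 = 49
ALP - TOR - SUM - FIR - DOK: 6+21+13+14 = 54
The minimum is 49 min via ALP - SUM - FIR - DOK.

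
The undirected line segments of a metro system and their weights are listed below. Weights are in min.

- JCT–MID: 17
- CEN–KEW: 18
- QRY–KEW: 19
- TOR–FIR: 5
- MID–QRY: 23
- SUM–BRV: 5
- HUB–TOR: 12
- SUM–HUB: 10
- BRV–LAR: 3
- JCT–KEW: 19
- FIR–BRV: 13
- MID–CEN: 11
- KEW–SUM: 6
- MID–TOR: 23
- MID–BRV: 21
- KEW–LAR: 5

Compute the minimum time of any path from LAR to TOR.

21 min

Shortest distances from LAR:
LAR: 0
BRV: 3  (via LAR)
KEW: 5  (via LAR)
SUM: 8  (via BRV)
FIR: 16  (via BRV)
HUB: 18  (via SUM)
TOR: 21  (via FIR)
Shortest route: LAR → BRV → FIR → TOR = 21 min.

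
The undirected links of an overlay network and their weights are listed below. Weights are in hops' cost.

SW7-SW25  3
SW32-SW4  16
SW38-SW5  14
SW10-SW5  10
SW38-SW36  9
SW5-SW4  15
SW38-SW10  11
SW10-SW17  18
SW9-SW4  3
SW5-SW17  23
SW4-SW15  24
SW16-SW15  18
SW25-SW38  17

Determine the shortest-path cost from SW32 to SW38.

Enumerating some paths:
SW32–SW4–SW5–SW38: 16+15+14 = 45
SW32–SW4–SW5–SW10–SW38: 16+15+10+11 = 52
Cheapest is SW32–SW4–SW5–SW38 at 45 hops' cost.

45 hops' cost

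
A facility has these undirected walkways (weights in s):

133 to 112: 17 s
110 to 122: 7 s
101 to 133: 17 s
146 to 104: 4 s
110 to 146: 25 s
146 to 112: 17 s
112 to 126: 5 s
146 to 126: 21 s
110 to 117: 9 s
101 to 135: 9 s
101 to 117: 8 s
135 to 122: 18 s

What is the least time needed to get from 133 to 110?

34 s

Candidate routes:
133–101–117–110: 17+8+9 = 34
133–101–135–122–110: 17+9+18+7 = 51
The minimum is 34 s via 133–101–117–110.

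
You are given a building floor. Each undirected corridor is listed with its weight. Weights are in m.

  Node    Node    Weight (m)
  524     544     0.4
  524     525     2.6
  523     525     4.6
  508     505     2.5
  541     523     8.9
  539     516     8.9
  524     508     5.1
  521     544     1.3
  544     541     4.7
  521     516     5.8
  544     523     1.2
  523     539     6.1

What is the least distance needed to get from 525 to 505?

Running Dijkstra from 525:
525: 0
524: 2.6  (via 525)
544: 3  (via 524)
523: 4.2  (via 544)
521: 4.3  (via 544)
508: 7.7  (via 524)
541: 7.7  (via 544)
516: 10.1  (via 521)
505: 10.2  (via 508)
Shortest route: 525–524–508–505 = 10.2 m.

10.2 m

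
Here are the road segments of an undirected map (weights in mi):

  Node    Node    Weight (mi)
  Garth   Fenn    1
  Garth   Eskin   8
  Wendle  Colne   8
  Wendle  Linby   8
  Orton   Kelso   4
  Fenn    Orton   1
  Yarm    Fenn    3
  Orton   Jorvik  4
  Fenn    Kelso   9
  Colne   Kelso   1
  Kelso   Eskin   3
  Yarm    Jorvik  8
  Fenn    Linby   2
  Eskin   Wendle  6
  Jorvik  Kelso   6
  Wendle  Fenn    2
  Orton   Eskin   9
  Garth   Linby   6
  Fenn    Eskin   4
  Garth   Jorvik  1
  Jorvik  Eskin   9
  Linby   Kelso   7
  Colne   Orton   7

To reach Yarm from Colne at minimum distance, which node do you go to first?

Kelso

Enumerating some paths:
Colne–Kelso–Eskin–Fenn–Yarm: 1+3+4+3 = 11
Colne–Kelso–Orton–Fenn–Yarm: 1+4+1+3 = 9
The minimum is 9 mi via Colne–Kelso–Orton–Fenn–Yarm.
So from Colne the first move is to Kelso.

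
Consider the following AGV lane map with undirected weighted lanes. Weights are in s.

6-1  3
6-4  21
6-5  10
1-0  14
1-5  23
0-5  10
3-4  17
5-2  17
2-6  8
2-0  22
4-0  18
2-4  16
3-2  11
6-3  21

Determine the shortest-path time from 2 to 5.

17 s

Candidate routes:
2 → 5: 17 = 17
2 → 6 → 5: 8+10 = 18
The minimum is 17 s via 2 → 5.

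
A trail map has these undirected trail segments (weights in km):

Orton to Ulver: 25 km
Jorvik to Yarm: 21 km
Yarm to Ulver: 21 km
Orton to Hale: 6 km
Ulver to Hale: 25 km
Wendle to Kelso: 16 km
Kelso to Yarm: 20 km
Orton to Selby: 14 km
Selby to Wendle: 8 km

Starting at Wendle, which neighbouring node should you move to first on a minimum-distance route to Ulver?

Selby

Candidate routes:
Wendle - Selby - Orton - Hale - Ulver: 8+14+6+25 = 53
Wendle - Kelso - Yarm - Ulver: 16+20+21 = 57
Wendle - Selby - Orton - Ulver: 8+14+25 = 47
Cheapest is Wendle - Selby - Orton - Ulver at 47 km.
So from Wendle the first move is to Selby.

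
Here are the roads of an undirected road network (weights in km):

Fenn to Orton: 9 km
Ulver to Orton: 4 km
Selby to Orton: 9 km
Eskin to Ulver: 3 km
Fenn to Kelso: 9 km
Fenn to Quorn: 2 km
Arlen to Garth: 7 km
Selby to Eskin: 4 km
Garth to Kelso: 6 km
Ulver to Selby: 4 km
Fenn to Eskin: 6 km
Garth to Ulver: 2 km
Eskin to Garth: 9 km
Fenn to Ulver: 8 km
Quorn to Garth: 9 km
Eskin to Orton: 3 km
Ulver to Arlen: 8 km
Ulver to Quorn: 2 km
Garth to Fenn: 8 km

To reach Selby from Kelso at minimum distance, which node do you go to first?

Garth

Candidate routes:
Kelso–Garth–Ulver–Eskin–Selby: 6+2+3+4 = 15
Kelso–Garth–Ulver–Selby: 6+2+4 = 12
The minimum is 12 km via Kelso–Garth–Ulver–Selby.
So from Kelso the first move is to Garth.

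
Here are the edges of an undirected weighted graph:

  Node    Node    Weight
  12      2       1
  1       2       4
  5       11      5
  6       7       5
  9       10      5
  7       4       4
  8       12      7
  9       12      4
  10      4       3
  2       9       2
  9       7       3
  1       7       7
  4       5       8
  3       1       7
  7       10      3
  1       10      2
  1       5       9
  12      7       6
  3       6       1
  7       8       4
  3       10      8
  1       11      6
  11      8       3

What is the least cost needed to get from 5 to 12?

Shortest distances from 5:
5: 0
11: 5  (via 5)
4: 8  (via 5)
8: 8  (via 11)
1: 9  (via 5)
10: 11  (via 4)
7: 12  (via 4)
2: 13  (via 1)
12: 14  (via 2)
Shortest route: 5 → 1 → 2 → 12 = 14.

14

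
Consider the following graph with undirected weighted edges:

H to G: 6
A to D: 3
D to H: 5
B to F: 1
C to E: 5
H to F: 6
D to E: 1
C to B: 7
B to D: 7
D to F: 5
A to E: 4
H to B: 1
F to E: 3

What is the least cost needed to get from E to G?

11

Compare a few routes:
E–F–B–H–G: 3+1+1+6 = 11
E–D–H–G: 1+5+6 = 12
E–D–F–B–H–G: 1+5+1+1+6 = 14
Cheapest is E–F–B–H–G at 11.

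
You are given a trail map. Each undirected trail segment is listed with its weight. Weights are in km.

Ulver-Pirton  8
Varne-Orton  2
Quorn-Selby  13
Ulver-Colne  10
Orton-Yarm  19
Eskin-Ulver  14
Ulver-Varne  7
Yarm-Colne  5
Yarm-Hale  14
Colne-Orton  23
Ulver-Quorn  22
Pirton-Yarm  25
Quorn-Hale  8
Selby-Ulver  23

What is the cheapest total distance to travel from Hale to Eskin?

43 km

Compare a few routes:
Hale - Quorn - Selby - Ulver - Eskin: 8+13+23+14 = 58
Hale - Yarm - Colne - Ulver - Eskin: 14+5+10+14 = 43
Hale - Yarm - Orton - Varne - Ulver - Eskin: 14+19+2+7+14 = 56
Hale - Quorn - Ulver - Eskin: 8+22+14 = 44
The minimum is 43 km via Hale - Yarm - Colne - Ulver - Eskin.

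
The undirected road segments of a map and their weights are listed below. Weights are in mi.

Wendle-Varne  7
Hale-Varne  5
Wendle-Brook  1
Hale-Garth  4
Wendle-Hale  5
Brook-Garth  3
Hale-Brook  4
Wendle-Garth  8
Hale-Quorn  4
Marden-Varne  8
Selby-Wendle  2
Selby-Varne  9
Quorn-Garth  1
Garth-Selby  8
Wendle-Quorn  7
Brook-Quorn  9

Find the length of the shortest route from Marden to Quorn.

17 mi

Enumerating some paths:
Marden - Varne - Hale - Garth - Quorn: 8+5+4+1 = 18
Marden - Varne - Hale - Quorn: 8+5+4 = 17
Marden - Varne - Wendle - Brook - Garth - Quorn: 8+7+1+3+1 = 20
The minimum is 17 mi via Marden - Varne - Hale - Quorn.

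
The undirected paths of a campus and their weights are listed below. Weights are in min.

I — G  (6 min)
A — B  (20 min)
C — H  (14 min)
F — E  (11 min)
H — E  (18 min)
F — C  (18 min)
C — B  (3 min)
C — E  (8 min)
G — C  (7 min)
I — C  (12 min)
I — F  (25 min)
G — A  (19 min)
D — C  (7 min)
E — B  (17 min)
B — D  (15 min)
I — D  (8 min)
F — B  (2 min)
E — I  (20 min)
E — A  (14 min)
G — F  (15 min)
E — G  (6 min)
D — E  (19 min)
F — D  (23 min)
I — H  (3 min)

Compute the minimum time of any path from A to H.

Enumerating some paths:
A - E - H: 14+18 = 32
A - E - G - I - H: 14+6+6+3 = 29
A - G - I - H: 19+6+3 = 28
Cheapest is A - G - I - H at 28 min.

28 min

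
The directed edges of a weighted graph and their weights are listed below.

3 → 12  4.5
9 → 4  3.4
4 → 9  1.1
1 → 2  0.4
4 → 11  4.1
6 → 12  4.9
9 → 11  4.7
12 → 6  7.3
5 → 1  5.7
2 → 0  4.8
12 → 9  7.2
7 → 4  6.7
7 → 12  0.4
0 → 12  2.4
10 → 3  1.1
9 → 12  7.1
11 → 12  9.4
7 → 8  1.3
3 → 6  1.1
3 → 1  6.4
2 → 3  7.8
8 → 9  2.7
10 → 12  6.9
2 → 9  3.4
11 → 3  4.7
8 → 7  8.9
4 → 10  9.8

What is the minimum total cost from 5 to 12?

13.3

Enumerating some paths:
5–1–2–3–12: 5.7+0.4+7.8+4.5 = 18.4
5–1–2–0–12: 5.7+0.4+4.8+2.4 = 13.3
5–1–2–9–12: 5.7+0.4+3.4+7.1 = 16.6
Cheapest is 5–1–2–0–12 at 13.3.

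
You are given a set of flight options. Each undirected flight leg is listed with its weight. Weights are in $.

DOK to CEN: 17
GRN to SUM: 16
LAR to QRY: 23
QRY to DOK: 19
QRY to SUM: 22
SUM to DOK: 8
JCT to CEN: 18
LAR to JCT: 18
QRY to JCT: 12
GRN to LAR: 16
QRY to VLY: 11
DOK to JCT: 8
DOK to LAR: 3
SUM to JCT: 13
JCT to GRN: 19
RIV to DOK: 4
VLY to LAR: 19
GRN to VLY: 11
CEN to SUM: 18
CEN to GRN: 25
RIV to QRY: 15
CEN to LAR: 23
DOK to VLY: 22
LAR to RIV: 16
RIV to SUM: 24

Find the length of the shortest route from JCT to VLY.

$23

Settle nodes by increasing distance from JCT:
JCT: 0
DOK: 8  (via JCT)
LAR: 11  (via DOK)
QRY: 12  (via JCT)
RIV: 12  (via DOK)
SUM: 13  (via JCT)
CEN: 18  (via JCT)
GRN: 19  (via JCT)
VLY: 23  (via QRY)
Shortest route: JCT–QRY–VLY = $23.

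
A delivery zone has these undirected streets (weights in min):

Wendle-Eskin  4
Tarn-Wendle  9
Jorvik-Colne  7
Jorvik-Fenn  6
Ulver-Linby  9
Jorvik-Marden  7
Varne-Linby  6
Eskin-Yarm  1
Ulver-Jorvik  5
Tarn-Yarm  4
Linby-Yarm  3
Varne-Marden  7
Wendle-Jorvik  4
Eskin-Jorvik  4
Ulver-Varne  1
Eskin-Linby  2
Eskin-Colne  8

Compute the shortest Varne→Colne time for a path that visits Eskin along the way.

16 min

Best Varne to Eskin: Varne–Linby–Eskin costing 8
Best Eskin to Colne: Eskin–Colne costing 8
Total via Eskin: 8 + 8 = 16 min.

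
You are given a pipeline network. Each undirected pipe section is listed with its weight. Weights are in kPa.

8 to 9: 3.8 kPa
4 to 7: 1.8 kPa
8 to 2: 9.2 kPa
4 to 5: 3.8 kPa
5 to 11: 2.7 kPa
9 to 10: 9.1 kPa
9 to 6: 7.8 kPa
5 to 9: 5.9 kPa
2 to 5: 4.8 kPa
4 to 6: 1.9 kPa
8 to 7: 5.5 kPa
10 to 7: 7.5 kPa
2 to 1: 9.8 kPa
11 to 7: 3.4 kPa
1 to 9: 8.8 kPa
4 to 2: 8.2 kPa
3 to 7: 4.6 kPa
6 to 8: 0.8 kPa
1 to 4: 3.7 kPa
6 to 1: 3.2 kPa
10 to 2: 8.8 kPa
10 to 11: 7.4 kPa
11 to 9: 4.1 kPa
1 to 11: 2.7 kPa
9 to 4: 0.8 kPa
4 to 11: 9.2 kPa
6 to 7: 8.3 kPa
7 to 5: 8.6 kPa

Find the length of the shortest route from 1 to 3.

Shortest distances from 1:
1: 0
11: 2.7  (via 1)
6: 3.2  (via 1)
4: 3.7  (via 1)
8: 4  (via 6)
9: 4.5  (via 4)
5: 5.4  (via 11)
7: 5.5  (via 4)
2: 9.8  (via 1)
3: 10.1  (via 7)
Shortest route: 1–4–7–3 = 10.1 kPa.

10.1 kPa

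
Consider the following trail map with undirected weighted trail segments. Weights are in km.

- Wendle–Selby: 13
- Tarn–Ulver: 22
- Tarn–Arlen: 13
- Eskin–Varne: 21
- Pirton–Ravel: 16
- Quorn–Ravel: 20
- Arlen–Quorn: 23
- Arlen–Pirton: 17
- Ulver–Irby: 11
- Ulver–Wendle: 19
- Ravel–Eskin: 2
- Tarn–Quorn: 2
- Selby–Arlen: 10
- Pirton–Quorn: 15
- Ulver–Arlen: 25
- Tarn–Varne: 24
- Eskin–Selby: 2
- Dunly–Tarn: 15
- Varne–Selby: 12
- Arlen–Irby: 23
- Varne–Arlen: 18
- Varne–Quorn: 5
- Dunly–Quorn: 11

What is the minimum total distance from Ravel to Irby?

37 km

Shortest distances from Ravel:
Ravel: 0
Eskin: 2  (via Ravel)
Selby: 4  (via Eskin)
Arlen: 14  (via Selby)
Varne: 16  (via Selby)
Pirton: 16  (via Ravel)
Wendle: 17  (via Selby)
Quorn: 20  (via Ravel)
Tarn: 22  (via Quorn)
Dunly: 31  (via Quorn)
Ulver: 36  (via Wendle)
Irby: 37  (via Arlen)
Shortest route: Ravel–Eskin–Selby–Arlen–Irby = 37 km.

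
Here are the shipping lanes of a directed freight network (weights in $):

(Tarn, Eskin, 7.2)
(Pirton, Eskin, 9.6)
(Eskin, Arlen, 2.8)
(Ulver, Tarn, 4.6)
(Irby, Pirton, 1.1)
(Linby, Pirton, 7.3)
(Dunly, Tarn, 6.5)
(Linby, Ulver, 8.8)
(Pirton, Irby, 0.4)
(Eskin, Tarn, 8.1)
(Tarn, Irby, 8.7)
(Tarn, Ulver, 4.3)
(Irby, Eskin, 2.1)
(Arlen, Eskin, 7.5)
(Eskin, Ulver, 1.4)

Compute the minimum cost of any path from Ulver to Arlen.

Running Dijkstra from Ulver:
Ulver: 0
Tarn: 4.6  (via Ulver)
Eskin: 11.8  (via Tarn)
Irby: 13.3  (via Tarn)
Pirton: 14.4  (via Irby)
Arlen: 14.6  (via Eskin)
Shortest route: Ulver → Tarn → Eskin → Arlen = $14.6.

$14.6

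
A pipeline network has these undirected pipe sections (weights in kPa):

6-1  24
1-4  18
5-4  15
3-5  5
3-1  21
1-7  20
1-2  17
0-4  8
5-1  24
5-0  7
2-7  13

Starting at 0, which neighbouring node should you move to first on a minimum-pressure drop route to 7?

4

Enumerating some paths:
0 → 4 → 1 → 7: 8+18+20 = 46
0 → 5 → 1 → 7: 7+24+20 = 51
Cheapest is 0 → 4 → 1 → 7 at 46 kPa.
So from 0 the first move is to 4.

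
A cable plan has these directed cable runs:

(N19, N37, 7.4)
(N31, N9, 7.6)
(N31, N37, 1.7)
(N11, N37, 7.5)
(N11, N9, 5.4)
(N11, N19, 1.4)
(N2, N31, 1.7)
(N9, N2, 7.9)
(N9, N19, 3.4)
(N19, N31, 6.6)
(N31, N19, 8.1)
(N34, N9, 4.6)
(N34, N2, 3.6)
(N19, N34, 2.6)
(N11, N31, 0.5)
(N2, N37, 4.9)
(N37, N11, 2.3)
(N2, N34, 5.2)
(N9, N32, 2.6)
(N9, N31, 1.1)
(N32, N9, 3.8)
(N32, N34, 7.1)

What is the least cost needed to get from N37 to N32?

Running Dijkstra from N37:
N37: 0
N11: 2.3  (via N37)
N31: 2.8  (via N11)
N19: 3.7  (via N11)
N34: 6.3  (via N19)
N9: 7.7  (via N11)
N2: 9.9  (via N34)
N32: 10.3  (via N9)
Shortest route: N37 → N11 → N9 → N32 = 10.3.

10.3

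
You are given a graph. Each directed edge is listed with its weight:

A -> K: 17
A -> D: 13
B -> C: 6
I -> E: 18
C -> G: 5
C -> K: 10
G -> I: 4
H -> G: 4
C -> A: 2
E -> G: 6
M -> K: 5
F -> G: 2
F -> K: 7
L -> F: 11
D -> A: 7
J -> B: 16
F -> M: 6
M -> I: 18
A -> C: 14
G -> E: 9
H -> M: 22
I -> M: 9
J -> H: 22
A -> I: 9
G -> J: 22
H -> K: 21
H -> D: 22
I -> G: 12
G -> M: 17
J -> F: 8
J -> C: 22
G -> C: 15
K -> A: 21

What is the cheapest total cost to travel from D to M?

25

Shortest distances from D:
D: 0
A: 7  (via D)
I: 16  (via A)
C: 21  (via A)
K: 24  (via A)
M: 25  (via I)
Shortest route: D–A–I–M = 25.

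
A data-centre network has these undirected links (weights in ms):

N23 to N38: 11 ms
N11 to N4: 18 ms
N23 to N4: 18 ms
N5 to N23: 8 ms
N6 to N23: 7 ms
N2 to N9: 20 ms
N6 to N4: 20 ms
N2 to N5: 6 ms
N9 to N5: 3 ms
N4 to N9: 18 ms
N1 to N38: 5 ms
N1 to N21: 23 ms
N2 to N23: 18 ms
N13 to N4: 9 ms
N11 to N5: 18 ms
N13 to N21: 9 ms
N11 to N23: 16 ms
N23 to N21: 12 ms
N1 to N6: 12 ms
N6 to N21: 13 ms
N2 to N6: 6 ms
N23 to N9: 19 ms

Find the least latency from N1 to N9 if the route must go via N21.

Shortest N1→N21: N1–N21 = 23
Shortest N21→N9: N21–N23–N5–N9 = 23
Total via N21: 23 + 23 = 46 ms.

46 ms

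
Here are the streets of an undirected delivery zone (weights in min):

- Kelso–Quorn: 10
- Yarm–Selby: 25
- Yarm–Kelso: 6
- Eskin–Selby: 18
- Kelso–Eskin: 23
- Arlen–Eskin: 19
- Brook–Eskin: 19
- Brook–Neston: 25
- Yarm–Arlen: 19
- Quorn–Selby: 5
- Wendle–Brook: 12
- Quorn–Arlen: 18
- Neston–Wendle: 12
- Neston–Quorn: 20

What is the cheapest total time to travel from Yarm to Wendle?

Running Dijkstra from Yarm:
Yarm: 0
Kelso: 6  (via Yarm)
Quorn: 16  (via Kelso)
Arlen: 19  (via Yarm)
Selby: 21  (via Quorn)
Eskin: 29  (via Kelso)
Neston: 36  (via Quorn)
Wendle: 48  (via Neston)
Shortest route: Yarm → Kelso → Quorn → Neston → Wendle = 48 min.

48 min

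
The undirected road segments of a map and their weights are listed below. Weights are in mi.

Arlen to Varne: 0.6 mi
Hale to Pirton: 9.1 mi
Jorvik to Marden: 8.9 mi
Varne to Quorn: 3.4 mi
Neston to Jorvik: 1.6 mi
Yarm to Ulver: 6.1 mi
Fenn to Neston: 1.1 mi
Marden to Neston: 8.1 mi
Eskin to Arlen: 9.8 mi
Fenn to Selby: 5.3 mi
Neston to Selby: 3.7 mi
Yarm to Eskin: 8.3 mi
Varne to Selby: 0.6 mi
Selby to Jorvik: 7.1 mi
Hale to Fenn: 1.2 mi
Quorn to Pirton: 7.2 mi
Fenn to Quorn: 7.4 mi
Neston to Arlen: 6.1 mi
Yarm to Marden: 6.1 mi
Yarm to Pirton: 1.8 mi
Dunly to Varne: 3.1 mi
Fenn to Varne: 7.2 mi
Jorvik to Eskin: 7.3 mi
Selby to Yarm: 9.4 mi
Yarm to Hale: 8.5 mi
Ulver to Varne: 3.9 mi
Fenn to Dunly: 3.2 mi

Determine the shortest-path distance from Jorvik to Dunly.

5.9 mi

Candidate routes:
Jorvik - Neston - Selby - Varne - Dunly: 1.6+3.7+0.6+3.1 = 9
Jorvik - Selby - Varne - Dunly: 7.1+0.6+3.1 = 10.8
Jorvik - Neston - Fenn - Dunly: 1.6+1.1+3.2 = 5.9
The minimum is 5.9 mi via Jorvik - Neston - Fenn - Dunly.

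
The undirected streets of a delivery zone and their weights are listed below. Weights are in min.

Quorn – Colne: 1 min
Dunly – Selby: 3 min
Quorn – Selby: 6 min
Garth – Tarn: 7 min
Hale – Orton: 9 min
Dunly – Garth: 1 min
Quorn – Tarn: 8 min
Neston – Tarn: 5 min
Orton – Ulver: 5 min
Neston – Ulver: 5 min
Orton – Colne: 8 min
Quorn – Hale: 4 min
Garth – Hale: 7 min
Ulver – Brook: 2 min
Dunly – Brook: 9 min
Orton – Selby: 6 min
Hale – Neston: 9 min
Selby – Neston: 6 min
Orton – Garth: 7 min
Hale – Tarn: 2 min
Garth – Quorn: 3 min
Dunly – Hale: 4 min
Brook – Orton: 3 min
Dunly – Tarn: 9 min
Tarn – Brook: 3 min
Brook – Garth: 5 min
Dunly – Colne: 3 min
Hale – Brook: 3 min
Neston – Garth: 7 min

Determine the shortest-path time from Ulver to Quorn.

Running Dijkstra from Ulver:
Ulver: 0
Brook: 2  (via Ulver)
Neston: 5  (via Ulver)
Tarn: 5  (via Brook)
Hale: 5  (via Brook)
Orton: 5  (via Ulver)
Garth: 7  (via Brook)
Dunly: 8  (via Garth)
Quorn: 9  (via Hale)
Shortest route: Ulver–Brook–Hale–Quorn = 9 min.

9 min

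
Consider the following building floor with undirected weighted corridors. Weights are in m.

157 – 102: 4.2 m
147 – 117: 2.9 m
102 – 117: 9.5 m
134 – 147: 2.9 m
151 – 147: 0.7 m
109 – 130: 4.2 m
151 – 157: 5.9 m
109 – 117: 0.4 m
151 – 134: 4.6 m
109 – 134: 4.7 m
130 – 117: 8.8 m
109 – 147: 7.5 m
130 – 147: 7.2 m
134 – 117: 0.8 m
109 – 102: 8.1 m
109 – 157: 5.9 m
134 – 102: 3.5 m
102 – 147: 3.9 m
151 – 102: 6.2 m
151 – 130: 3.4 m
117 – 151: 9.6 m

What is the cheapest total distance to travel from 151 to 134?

3.6 m

Settle nodes by increasing distance from 151:
151: 0
147: 0.7  (via 151)
130: 3.4  (via 151)
117: 3.6  (via 147)
134: 3.6  (via 147)
Shortest route: 151 → 147 → 134 = 3.6 m.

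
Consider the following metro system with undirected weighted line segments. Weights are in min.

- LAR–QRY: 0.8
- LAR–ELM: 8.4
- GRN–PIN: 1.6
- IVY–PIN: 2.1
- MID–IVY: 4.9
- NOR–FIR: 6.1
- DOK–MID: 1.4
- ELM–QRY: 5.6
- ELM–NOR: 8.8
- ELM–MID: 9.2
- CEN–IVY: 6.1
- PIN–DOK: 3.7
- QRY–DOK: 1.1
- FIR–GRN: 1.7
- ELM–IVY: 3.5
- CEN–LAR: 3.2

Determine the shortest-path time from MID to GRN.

Candidate routes:
MID–DOK–PIN–GRN: 1.4+3.7+1.6 = 6.7
MID–IVY–PIN–GRN: 4.9+2.1+1.6 = 8.6
Cheapest is MID–DOK–PIN–GRN at 6.7 min.

6.7 min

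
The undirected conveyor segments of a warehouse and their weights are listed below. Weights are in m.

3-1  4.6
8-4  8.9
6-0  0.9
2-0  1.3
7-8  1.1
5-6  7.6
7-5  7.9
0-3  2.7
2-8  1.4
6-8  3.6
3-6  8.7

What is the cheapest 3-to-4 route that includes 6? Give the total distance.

16.1 m

Best 3 to 6: 3–0–6 costing 3.6
Shortest 6→4: 6–8–4 = 12.5
Total via 6: 3.6 + 12.5 = 16.1 m.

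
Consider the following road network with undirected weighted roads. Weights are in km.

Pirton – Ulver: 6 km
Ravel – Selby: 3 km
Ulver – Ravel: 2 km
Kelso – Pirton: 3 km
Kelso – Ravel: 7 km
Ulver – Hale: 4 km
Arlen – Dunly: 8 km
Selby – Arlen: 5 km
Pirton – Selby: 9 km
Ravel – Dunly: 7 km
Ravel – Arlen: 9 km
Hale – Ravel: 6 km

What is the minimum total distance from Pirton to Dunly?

Running Dijkstra from Pirton:
Pirton: 0
Kelso: 3  (via Pirton)
Ulver: 6  (via Pirton)
Ravel: 8  (via Ulver)
Selby: 9  (via Pirton)
Hale: 10  (via Ulver)
Arlen: 14  (via Selby)
Dunly: 15  (via Ravel)
Shortest route: Pirton → Ulver → Ravel → Dunly = 15 km.

15 km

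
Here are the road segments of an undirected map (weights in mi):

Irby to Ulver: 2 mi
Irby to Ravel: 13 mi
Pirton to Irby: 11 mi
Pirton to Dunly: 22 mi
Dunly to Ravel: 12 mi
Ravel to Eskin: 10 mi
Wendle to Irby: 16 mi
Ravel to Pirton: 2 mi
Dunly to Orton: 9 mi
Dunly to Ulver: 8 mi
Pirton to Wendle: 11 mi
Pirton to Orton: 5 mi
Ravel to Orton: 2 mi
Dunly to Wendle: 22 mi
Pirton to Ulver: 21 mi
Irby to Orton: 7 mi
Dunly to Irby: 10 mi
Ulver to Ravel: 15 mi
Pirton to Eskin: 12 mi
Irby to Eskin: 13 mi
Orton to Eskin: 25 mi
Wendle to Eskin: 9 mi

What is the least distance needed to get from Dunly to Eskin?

Settle nodes by increasing distance from Dunly:
Dunly: 0
Ulver: 8  (via Dunly)
Orton: 9  (via Dunly)
Irby: 10  (via Dunly)
Ravel: 11  (via Orton)
Pirton: 13  (via Ravel)
Eskin: 21  (via Ravel)
Shortest route: Dunly–Orton–Ravel–Eskin = 21 mi.

21 mi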